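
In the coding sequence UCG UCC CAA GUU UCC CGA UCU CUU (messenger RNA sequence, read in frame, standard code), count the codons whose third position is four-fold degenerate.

Codon 1 UCG (Ser): third position 4-fold.
Codon 2 UCC (Ser): third position 4-fold.
Codon 3 CAA (Gln): third position 2-fold.
Codon 4 GUU (Val): third position 4-fold.
Codon 5 UCC (Ser): third position 4-fold.
Codon 6 CGA (Arg): third position 4-fold.
Codon 7 UCU (Ser): third position 4-fold.
Codon 8 CUU (Leu): third position 4-fold.
Four-fold degenerate third positions: 7.

7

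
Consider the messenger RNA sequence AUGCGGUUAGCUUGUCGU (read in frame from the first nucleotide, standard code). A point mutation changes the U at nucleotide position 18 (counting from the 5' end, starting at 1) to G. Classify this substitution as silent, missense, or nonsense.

Position 18 falls in codon 6: CGU → Arg.
After the substitution the codon is CGG → Arg.
Both encode Arg, so the change is synonymous.

silent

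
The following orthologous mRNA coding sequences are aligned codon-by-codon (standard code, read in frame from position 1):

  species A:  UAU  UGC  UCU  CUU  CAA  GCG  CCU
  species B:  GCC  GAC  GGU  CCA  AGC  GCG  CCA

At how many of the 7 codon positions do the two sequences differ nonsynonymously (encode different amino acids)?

Codon 1: UAU Tyr / GCC Ala — nonsynonymous.
Codon 2: UGC Cys / GAC Asp — nonsynonymous.
Codon 3: UCU Ser / GGU Gly — nonsynonymous.
Codon 4: CUU Leu / CCA Pro — nonsynonymous.
Codon 5: CAA Gln / AGC Ser — nonsynonymous.
Codon 6: GCG Ala / GCG Ala — identical.
Codon 7: CCU Pro / CCA Pro — synonymous.
Nonsynonymous differences: 5.

5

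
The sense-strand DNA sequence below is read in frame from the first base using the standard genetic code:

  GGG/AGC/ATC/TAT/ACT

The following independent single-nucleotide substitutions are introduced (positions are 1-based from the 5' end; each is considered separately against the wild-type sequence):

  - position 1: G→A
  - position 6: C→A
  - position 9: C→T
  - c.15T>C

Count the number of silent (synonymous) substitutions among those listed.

2

Codon 1: GGG (Gly) → AGG (Arg) — missense.
Codon 2: AGC (Ser) → AGA (Arg) — missense.
Codon 3: ATC (Ile) → ATT (Ile) — synonymous.
Codon 5: ACT (Thr) → ACC (Thr) — synonymous.
Synonymous: 2 of 4.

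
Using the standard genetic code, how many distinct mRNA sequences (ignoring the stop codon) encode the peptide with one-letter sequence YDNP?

32

Tyr: 2 codons.
Asp: 2 codons.
Asn: 2 codons.
Pro: 4 codons.
2 × 2 × 2 × 4 = 32.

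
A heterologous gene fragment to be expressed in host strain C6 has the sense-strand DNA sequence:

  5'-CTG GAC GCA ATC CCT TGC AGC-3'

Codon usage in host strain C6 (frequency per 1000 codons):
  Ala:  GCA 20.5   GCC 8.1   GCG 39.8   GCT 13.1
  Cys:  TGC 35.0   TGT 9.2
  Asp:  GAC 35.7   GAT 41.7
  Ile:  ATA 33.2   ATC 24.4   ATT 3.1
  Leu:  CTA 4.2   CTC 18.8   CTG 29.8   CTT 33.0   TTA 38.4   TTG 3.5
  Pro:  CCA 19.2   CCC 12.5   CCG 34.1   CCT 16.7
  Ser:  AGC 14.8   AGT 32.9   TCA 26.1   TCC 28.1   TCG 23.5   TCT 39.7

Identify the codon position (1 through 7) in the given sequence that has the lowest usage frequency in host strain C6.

7

Codon 1 CTG (Leu): 29.8 per 1000.
Codon 2 GAC (Asp): 35.7 per 1000.
Codon 3 GCA (Ala): 20.5 per 1000.
Codon 4 ATC (Ile): 24.4 per 1000.
Codon 5 CCT (Pro): 16.7 per 1000.
Codon 6 TGC (Cys): 35.0 per 1000.
Codon 7 AGC (Ser): 14.8 per 1000.
Lowest frequency is 14.8 at codon 7.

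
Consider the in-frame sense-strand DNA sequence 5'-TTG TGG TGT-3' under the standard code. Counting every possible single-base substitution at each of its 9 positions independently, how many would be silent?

Codon 1 (TTG, Leu): 2 synonymous substitutions.
Codon 2 (TGG, Trp): 0 synonymous substitutions.
Codon 3 (TGT, Cys): 1 synonymous substitution.
Total: 2 + 0 + 1 = 3.

3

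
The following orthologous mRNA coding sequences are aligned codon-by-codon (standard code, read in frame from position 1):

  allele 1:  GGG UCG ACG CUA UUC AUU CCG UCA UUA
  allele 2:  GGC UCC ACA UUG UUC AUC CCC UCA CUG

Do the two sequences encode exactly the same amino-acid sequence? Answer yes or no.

Codon 1: GGG Gly / GGC Gly — synonymous.
Codon 2: UCG Ser / UCC Ser — synonymous.
Codon 3: ACG Thr / ACA Thr — synonymous.
Codon 4: CUA Leu / UUG Leu — synonymous.
Codon 5: UUC Phe / UUC Phe — identical.
Codon 6: AUU Ile / AUC Ile — synonymous.
Codon 7: CCG Pro / CCC Pro — synonymous.
Codon 8: UCA Ser / UCA Ser — identical.
Codon 9: UUA Leu / CUG Leu — synonymous.
Nonsynonymous differences: 0 → same protein.

yes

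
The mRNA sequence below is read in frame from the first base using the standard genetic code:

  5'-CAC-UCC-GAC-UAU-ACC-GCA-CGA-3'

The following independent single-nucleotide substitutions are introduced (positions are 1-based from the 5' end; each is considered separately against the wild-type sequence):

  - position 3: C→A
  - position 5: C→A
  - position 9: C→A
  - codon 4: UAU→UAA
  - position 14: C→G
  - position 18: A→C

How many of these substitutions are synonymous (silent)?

Codon 1: CAC (His) → CAA (Gln) — missense.
Codon 2: UCC (Ser) → UAC (Tyr) — missense.
Codon 3: GAC (Asp) → GAA (Glu) — missense.
Codon 4: UAU (Tyr) → UAA (Stop) — nonsense.
Codon 5: ACC (Thr) → AGC (Ser) — missense.
Codon 6: GCA (Ala) → GCC (Ala) — synonymous.
Synonymous: 1 of 6.

1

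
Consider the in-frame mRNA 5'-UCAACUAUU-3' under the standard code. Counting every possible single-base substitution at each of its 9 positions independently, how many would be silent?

8

Codon 1 (UCA, Ser): 3 synonymous substitutions.
Codon 2 (ACU, Thr): 3 synonymous substitutions.
Codon 3 (AUU, Ile): 2 synonymous substitutions.
Total: 3 + 3 + 2 = 8.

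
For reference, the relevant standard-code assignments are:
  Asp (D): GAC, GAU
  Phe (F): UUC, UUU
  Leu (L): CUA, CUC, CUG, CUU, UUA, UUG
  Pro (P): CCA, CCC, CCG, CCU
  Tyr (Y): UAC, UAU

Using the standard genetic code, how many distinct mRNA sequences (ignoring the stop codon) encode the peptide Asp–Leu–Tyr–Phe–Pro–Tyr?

384

Asp: 2 codons.
Leu: 6 codons.
Tyr: 2 codons.
Phe: 2 codons.
Pro: 4 codons.
Tyr: 2 codons.
2 × 6 × 2 × 2 × 4 × 2 = 384.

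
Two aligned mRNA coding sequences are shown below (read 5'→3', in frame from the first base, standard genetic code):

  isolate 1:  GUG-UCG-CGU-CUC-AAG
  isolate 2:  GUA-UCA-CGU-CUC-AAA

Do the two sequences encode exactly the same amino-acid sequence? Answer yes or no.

Codon 1: GUG Val / GUA Val — synonymous.
Codon 2: UCG Ser / UCA Ser — synonymous.
Codon 3: CGU Arg / CGU Arg — identical.
Codon 4: CUC Leu / CUC Leu — identical.
Codon 5: AAG Lys / AAA Lys — synonymous.
Nonsynonymous differences: 0 → same protein.

yes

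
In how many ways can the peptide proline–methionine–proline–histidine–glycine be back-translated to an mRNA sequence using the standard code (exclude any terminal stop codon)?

128

Pro: 4 codons.
Met: 1 codon.
Pro: 4 codons.
His: 2 codons.
Gly: 4 codons.
4 × 1 × 4 × 2 × 4 = 128.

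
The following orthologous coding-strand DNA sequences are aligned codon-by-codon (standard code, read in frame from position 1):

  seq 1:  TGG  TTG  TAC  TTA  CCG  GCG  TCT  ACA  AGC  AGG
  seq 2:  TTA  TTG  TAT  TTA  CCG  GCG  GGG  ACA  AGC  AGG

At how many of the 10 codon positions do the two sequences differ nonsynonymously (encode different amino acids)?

Codon 1: TGG Trp / TTA Leu — nonsynonymous.
Codon 2: TTG Leu / TTG Leu — identical.
Codon 3: TAC Tyr / TAT Tyr — synonymous.
Codon 4: TTA Leu / TTA Leu — identical.
Codon 5: CCG Pro / CCG Pro — identical.
Codon 6: GCG Ala / GCG Ala — identical.
Codon 7: TCT Ser / GGG Gly — nonsynonymous.
Codon 8: ACA Thr / ACA Thr — identical.
Codon 9: AGC Ser / AGC Ser — identical.
Codon 10: AGG Arg / AGG Arg — identical.
Nonsynonymous differences: 2.

2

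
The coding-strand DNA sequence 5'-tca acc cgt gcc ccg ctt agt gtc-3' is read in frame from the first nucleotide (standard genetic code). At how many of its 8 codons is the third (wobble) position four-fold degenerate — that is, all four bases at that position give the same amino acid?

7

Codon 1 TCA (Ser): third position 4-fold.
Codon 2 ACC (Thr): third position 4-fold.
Codon 3 CGT (Arg): third position 4-fold.
Codon 4 GCC (Ala): third position 4-fold.
Codon 5 CCG (Pro): third position 4-fold.
Codon 6 CTT (Leu): third position 4-fold.
Codon 7 AGT (Ser): third position 2-fold.
Codon 8 GTC (Val): third position 4-fold.
Four-fold degenerate third positions: 7.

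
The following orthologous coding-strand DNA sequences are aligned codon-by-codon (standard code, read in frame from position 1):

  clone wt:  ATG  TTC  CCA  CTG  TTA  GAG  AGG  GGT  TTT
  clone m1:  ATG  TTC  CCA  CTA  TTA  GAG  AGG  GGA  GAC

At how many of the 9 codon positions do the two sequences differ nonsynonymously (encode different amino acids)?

Codon 1: ATG Met / ATG Met — identical.
Codon 2: TTC Phe / TTC Phe — identical.
Codon 3: CCA Pro / CCA Pro — identical.
Codon 4: CTG Leu / CTA Leu — synonymous.
Codon 5: TTA Leu / TTA Leu — identical.
Codon 6: GAG Glu / GAG Glu — identical.
Codon 7: AGG Arg / AGG Arg — identical.
Codon 8: GGT Gly / GGA Gly — synonymous.
Codon 9: TTT Phe / GAC Asp — nonsynonymous.
Nonsynonymous differences: 1.

1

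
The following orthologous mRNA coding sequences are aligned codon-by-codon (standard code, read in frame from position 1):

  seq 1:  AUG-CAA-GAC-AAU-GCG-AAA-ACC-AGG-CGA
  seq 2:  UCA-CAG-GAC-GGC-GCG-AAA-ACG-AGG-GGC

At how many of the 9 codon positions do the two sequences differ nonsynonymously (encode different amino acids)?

3

Codon 1: AUG Met / UCA Ser — nonsynonymous.
Codon 2: CAA Gln / CAG Gln — synonymous.
Codon 3: GAC Asp / GAC Asp — identical.
Codon 4: AAU Asn / GGC Gly — nonsynonymous.
Codon 5: GCG Ala / GCG Ala — identical.
Codon 6: AAA Lys / AAA Lys — identical.
Codon 7: ACC Thr / ACG Thr — synonymous.
Codon 8: AGG Arg / AGG Arg — identical.
Codon 9: CGA Arg / GGC Gly — nonsynonymous.
Nonsynonymous differences: 3.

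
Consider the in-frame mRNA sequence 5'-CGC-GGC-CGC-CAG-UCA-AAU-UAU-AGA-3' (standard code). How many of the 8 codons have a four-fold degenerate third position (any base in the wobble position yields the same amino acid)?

4

Codon 1 CGC (Arg): third position 4-fold.
Codon 2 GGC (Gly): third position 4-fold.
Codon 3 CGC (Arg): third position 4-fold.
Codon 4 CAG (Gln): third position 2-fold.
Codon 5 UCA (Ser): third position 4-fold.
Codon 6 AAU (Asn): third position 2-fold.
Codon 7 UAU (Tyr): third position 2-fold.
Codon 8 AGA (Arg): third position 2-fold.
Four-fold degenerate third positions: 4.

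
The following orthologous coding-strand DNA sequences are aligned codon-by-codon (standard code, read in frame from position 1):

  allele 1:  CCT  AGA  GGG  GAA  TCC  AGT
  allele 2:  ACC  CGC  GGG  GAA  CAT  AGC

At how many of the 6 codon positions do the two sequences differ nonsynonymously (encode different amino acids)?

Codon 1: CCT Pro / ACC Thr — nonsynonymous.
Codon 2: AGA Arg / CGC Arg — synonymous.
Codon 3: GGG Gly / GGG Gly — identical.
Codon 4: GAA Glu / GAA Glu — identical.
Codon 5: TCC Ser / CAT His — nonsynonymous.
Codon 6: AGT Ser / AGC Ser — synonymous.
Nonsynonymous differences: 2.

2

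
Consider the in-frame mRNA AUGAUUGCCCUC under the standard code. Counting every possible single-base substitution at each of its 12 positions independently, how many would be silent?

Codon 1 (AUG, Met): 0 synonymous substitutions.
Codon 2 (AUU, Ile): 2 synonymous substitutions.
Codon 3 (GCC, Ala): 3 synonymous substitutions.
Codon 4 (CUC, Leu): 3 synonymous substitutions.
Total: 0 + 2 + 3 + 3 = 8.

8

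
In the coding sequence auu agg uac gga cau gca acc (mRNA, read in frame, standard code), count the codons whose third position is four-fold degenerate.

3

Codon 1 AUU (Ile): third position 3-fold.
Codon 2 AGG (Arg): third position 2-fold.
Codon 3 UAC (Tyr): third position 2-fold.
Codon 4 GGA (Gly): third position 4-fold.
Codon 5 CAU (His): third position 2-fold.
Codon 6 GCA (Ala): third position 4-fold.
Codon 7 ACC (Thr): third position 4-fold.
Four-fold degenerate third positions: 3.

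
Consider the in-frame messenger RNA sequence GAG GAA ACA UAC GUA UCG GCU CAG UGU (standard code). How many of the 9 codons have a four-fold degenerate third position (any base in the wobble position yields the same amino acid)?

4

Codon 1 GAG (Glu): third position 2-fold.
Codon 2 GAA (Glu): third position 2-fold.
Codon 3 ACA (Thr): third position 4-fold.
Codon 4 UAC (Tyr): third position 2-fold.
Codon 5 GUA (Val): third position 4-fold.
Codon 6 UCG (Ser): third position 4-fold.
Codon 7 GCU (Ala): third position 4-fold.
Codon 8 CAG (Gln): third position 2-fold.
Codon 9 UGU (Cys): third position 2-fold.
Four-fold degenerate third positions: 4.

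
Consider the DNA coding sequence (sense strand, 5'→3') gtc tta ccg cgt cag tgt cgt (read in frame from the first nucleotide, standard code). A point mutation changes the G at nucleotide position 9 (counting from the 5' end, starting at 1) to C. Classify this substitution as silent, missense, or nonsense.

silent

Position 9 falls in codon 3: CCG → Pro.
After the substitution the codon is CCC → Pro.
Both encode Pro, so the change is synonymous.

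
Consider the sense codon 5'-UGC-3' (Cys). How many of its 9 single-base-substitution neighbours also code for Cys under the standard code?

1

Position 1: none → 0 synonymous.
Position 2: none → 0 synonymous.
Position 3: UGU → 1 synonymous.
Total: 0 + 0 + 1 = 1.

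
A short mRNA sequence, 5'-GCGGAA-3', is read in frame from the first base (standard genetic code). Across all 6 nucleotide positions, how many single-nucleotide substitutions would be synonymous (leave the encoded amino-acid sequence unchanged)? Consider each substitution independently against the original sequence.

4

Codon 1 (GCG, Ala): 3 synonymous substitutions.
Codon 2 (GAA, Glu): 1 synonymous substitution.
Total: 3 + 1 = 4.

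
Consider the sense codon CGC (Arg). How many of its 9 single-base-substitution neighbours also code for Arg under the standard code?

Position 1: none → 0 synonymous.
Position 2: none → 0 synonymous.
Position 3: CGU, CGA, CGG → 3 synonymous.
Total: 0 + 0 + 3 = 3.

3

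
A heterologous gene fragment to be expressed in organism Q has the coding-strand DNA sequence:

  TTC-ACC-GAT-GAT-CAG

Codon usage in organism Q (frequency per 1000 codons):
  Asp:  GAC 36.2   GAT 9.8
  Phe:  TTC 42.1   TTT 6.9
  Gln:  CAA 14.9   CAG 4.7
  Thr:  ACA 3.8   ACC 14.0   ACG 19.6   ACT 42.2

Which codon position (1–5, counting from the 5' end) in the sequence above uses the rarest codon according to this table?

5

Codon 1 TTC (Phe): 42.1 per 1000.
Codon 2 ACC (Thr): 14.0 per 1000.
Codon 3 GAT (Asp): 9.8 per 1000.
Codon 4 GAT (Asp): 9.8 per 1000.
Codon 5 CAG (Gln): 4.7 per 1000.
Lowest frequency is 4.7 at codon 5.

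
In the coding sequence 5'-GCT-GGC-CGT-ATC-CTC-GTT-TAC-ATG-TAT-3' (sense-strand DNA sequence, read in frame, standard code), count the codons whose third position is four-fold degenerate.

Codon 1 GCT (Ala): third position 4-fold.
Codon 2 GGC (Gly): third position 4-fold.
Codon 3 CGT (Arg): third position 4-fold.
Codon 4 ATC (Ile): third position 3-fold.
Codon 5 CTC (Leu): third position 4-fold.
Codon 6 GTT (Val): third position 4-fold.
Codon 7 TAC (Tyr): third position 2-fold.
Codon 8 ATG (Met): third position 1-fold.
Codon 9 TAT (Tyr): third position 2-fold.
Four-fold degenerate third positions: 5.

5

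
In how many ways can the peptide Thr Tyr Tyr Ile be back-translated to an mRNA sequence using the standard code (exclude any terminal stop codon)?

48

Thr: 4 codons.
Tyr: 2 codons.
Tyr: 2 codons.
Ile: 3 codons.
4 × 2 × 2 × 3 = 48.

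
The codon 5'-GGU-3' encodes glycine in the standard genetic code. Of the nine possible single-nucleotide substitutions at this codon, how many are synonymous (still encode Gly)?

Position 1: none → 0 synonymous.
Position 2: none → 0 synonymous.
Position 3: GGC, GGA, GGG → 3 synonymous.
Total: 0 + 0 + 3 = 3.

3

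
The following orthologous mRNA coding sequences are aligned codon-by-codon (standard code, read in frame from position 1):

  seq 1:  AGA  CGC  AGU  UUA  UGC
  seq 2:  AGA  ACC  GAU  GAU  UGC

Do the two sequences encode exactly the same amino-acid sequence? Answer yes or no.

no

Codon 1: AGA Arg / AGA Arg — identical.
Codon 2: CGC Arg / ACC Thr — nonsynonymous.
Codon 3: AGU Ser / GAU Asp — nonsynonymous.
Codon 4: UUA Leu / GAU Asp — nonsynonymous.
Codon 5: UGC Cys / UGC Cys — identical.
Nonsynonymous differences: 3 → different protein.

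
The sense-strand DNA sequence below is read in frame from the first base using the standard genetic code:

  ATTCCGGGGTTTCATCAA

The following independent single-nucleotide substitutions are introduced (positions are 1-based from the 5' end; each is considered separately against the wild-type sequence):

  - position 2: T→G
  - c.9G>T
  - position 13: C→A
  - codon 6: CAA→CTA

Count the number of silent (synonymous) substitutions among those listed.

1

Codon 1: ATT (Ile) → AGT (Ser) — missense.
Codon 3: GGG (Gly) → GGT (Gly) — synonymous.
Codon 5: CAT (His) → AAT (Asn) — missense.
Codon 6: CAA (Gln) → CTA (Leu) — missense.
Synonymous: 1 of 4.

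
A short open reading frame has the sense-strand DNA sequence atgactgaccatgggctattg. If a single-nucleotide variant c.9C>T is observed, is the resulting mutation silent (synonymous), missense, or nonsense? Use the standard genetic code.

silent

Position 9 falls in codon 3: GAC → Asp.
After the substitution the codon is GAT → Asp.
Both encode Asp, so the change is synonymous.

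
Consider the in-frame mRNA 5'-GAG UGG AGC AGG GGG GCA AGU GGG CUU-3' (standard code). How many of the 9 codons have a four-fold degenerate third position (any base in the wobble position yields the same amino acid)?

4

Codon 1 GAG (Glu): third position 2-fold.
Codon 2 UGG (Trp): third position 1-fold.
Codon 3 AGC (Ser): third position 2-fold.
Codon 4 AGG (Arg): third position 2-fold.
Codon 5 GGG (Gly): third position 4-fold.
Codon 6 GCA (Ala): third position 4-fold.
Codon 7 AGU (Ser): third position 2-fold.
Codon 8 GGG (Gly): third position 4-fold.
Codon 9 CUU (Leu): third position 4-fold.
Four-fold degenerate third positions: 4.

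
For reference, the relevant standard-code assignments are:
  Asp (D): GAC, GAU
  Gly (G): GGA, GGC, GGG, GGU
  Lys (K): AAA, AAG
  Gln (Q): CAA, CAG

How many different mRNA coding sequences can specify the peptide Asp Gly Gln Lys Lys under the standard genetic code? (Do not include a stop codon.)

Asp: 2 codons.
Gly: 4 codons.
Gln: 2 codons.
Lys: 2 codons.
Lys: 2 codons.
2 × 4 × 2 × 2 × 2 = 64.

64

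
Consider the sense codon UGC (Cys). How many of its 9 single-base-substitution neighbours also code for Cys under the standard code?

Position 1: none → 0 synonymous.
Position 2: none → 0 synonymous.
Position 3: UGU → 1 synonymous.
Total: 0 + 0 + 1 = 1.

1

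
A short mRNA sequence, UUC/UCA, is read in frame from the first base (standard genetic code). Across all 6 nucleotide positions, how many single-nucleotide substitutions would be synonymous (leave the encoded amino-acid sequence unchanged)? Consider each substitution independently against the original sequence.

4

Codon 1 (UUC, Phe): 1 synonymous substitution.
Codon 2 (UCA, Ser): 3 synonymous substitutions.
Total: 1 + 3 = 4.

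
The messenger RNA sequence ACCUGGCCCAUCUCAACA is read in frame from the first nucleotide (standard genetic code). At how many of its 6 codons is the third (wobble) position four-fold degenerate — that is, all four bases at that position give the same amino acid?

4

Codon 1 ACC (Thr): third position 4-fold.
Codon 2 UGG (Trp): third position 1-fold.
Codon 3 CCC (Pro): third position 4-fold.
Codon 4 AUC (Ile): third position 3-fold.
Codon 5 UCA (Ser): third position 4-fold.
Codon 6 ACA (Thr): third position 4-fold.
Four-fold degenerate third positions: 4.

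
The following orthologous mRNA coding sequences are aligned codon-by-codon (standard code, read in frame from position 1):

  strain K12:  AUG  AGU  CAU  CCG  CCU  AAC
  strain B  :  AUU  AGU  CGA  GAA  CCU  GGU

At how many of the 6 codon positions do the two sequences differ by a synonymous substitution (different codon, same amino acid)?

0

Codon 1: AUG Met / AUU Ile — nonsynonymous.
Codon 2: AGU Ser / AGU Ser — identical.
Codon 3: CAU His / CGA Arg — nonsynonymous.
Codon 4: CCG Pro / GAA Glu — nonsynonymous.
Codon 5: CCU Pro / CCU Pro — identical.
Codon 6: AAC Asn / GGU Gly — nonsynonymous.
Synonymous differences: 0.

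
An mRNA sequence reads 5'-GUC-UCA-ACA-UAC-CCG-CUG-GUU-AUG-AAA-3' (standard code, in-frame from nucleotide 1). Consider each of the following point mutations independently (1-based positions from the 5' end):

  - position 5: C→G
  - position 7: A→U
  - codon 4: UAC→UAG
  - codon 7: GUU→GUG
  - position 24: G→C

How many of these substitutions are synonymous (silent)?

1

Codon 2: UCA (Ser) → UGA (Stop) — nonsense.
Codon 3: ACA (Thr) → UCA (Ser) — missense.
Codon 4: UAC (Tyr) → UAG (Stop) — nonsense.
Codon 7: GUU (Val) → GUG (Val) — synonymous.
Codon 8: AUG (Met) → AUC (Ile) — missense.
Synonymous: 1 of 5.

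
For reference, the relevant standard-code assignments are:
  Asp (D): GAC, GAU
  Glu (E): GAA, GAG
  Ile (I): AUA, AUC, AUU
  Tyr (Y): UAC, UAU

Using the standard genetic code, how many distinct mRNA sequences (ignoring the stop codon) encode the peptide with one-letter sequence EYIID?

72

Glu: 2 codons.
Tyr: 2 codons.
Ile: 3 codons.
Ile: 3 codons.
Asp: 2 codons.
2 × 2 × 3 × 3 × 2 = 72.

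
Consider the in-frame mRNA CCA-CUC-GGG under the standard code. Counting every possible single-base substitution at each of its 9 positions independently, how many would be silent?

9

Codon 1 (CCA, Pro): 3 synonymous substitutions.
Codon 2 (CUC, Leu): 3 synonymous substitutions.
Codon 3 (GGG, Gly): 3 synonymous substitutions.
Total: 3 + 3 + 3 = 9.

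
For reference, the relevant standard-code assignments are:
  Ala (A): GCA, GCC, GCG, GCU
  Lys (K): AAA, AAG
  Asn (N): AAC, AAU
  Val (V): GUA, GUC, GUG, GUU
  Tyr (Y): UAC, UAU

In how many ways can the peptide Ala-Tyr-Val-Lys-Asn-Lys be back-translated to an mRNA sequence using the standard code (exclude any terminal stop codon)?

Ala: 4 codons.
Tyr: 2 codons.
Val: 4 codons.
Lys: 2 codons.
Asn: 2 codons.
Lys: 2 codons.
4 × 2 × 4 × 2 × 2 × 2 = 256.

256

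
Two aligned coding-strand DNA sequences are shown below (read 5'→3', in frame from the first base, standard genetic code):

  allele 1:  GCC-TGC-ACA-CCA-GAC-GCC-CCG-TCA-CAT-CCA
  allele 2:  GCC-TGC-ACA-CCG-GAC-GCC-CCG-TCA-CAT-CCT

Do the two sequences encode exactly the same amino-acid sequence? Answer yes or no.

Codon 1: GCC Ala / GCC Ala — identical.
Codon 2: TGC Cys / TGC Cys — identical.
Codon 3: ACA Thr / ACA Thr — identical.
Codon 4: CCA Pro / CCG Pro — synonymous.
Codon 5: GAC Asp / GAC Asp — identical.
Codon 6: GCC Ala / GCC Ala — identical.
Codon 7: CCG Pro / CCG Pro — identical.
Codon 8: TCA Ser / TCA Ser — identical.
Codon 9: CAT His / CAT His — identical.
Codon 10: CCA Pro / CCT Pro — synonymous.
Nonsynonymous differences: 0 → same protein.

yes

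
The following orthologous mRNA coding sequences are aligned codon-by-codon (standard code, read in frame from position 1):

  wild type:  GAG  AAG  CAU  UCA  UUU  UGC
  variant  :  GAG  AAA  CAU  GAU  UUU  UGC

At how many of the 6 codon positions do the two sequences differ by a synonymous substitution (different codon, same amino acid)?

1

Codon 1: GAG Glu / GAG Glu — identical.
Codon 2: AAG Lys / AAA Lys — synonymous.
Codon 3: CAU His / CAU His — identical.
Codon 4: UCA Ser / GAU Asp — nonsynonymous.
Codon 5: UUU Phe / UUU Phe — identical.
Codon 6: UGC Cys / UGC Cys — identical.
Synonymous differences: 1.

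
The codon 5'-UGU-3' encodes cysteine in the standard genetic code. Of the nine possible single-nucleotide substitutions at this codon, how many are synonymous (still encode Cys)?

1

Position 1: none → 0 synonymous.
Position 2: none → 0 synonymous.
Position 3: UGC → 1 synonymous.
Total: 0 + 0 + 1 = 1.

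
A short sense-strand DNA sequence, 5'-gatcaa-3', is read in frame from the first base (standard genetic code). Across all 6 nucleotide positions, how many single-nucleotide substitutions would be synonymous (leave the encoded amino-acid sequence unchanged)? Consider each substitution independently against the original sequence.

2

Codon 1 (GAT, Asp): 1 synonymous substitution.
Codon 2 (CAA, Gln): 1 synonymous substitution.
Total: 1 + 1 = 2.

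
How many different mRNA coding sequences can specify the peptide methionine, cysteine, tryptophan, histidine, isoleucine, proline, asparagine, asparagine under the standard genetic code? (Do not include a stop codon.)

192

Met: 1 codon.
Cys: 2 codons.
Trp: 1 codon.
His: 2 codons.
Ile: 3 codons.
Pro: 4 codons.
Asn: 2 codons.
Asn: 2 codons.
1 × 2 × 1 × 2 × 3 × 4 × 2 × 2 = 192.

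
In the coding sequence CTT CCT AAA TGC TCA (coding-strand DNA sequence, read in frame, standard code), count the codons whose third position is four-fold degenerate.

Codon 1 CTT (Leu): third position 4-fold.
Codon 2 CCT (Pro): third position 4-fold.
Codon 3 AAA (Lys): third position 2-fold.
Codon 4 TGC (Cys): third position 2-fold.
Codon 5 TCA (Ser): third position 4-fold.
Four-fold degenerate third positions: 3.

3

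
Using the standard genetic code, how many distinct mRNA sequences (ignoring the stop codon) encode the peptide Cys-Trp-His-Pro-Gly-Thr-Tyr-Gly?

Cys: 2 codons.
Trp: 1 codon.
His: 2 codons.
Pro: 4 codons.
Gly: 4 codons.
Thr: 4 codons.
Tyr: 2 codons.
Gly: 4 codons.
2 × 1 × 2 × 4 × 4 × 4 × 2 × 4 = 2048.

2048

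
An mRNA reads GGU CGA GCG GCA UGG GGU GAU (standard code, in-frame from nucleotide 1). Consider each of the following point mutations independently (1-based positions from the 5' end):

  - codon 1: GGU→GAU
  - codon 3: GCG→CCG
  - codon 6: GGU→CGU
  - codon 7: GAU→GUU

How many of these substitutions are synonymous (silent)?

Codon 1: GGU (Gly) → GAU (Asp) — missense.
Codon 3: GCG (Ala) → CCG (Pro) — missense.
Codon 6: GGU (Gly) → CGU (Arg) — missense.
Codon 7: GAU (Asp) → GUU (Val) — missense.
Synonymous: 0 of 4.

0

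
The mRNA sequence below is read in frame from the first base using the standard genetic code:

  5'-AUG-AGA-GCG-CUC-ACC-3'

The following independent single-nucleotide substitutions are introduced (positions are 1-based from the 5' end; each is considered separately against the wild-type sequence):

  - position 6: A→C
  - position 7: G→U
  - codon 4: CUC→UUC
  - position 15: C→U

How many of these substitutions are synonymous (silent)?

1

Codon 2: AGA (Arg) → AGC (Ser) — missense.
Codon 3: GCG (Ala) → UCG (Ser) — missense.
Codon 4: CUC (Leu) → UUC (Phe) — missense.
Codon 5: ACC (Thr) → ACU (Thr) — synonymous.
Synonymous: 1 of 4.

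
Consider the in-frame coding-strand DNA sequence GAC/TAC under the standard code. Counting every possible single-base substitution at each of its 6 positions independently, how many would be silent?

2

Codon 1 (GAC, Asp): 1 synonymous substitution.
Codon 2 (TAC, Tyr): 1 synonymous substitution.
Total: 1 + 1 = 2.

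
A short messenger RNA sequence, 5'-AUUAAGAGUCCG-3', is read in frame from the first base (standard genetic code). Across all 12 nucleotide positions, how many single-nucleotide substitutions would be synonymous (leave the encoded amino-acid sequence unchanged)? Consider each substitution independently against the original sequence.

7

Codon 1 (AUU, Ile): 2 synonymous substitutions.
Codon 2 (AAG, Lys): 1 synonymous substitution.
Codon 3 (AGU, Ser): 1 synonymous substitution.
Codon 4 (CCG, Pro): 3 synonymous substitutions.
Total: 2 + 1 + 1 + 3 = 7.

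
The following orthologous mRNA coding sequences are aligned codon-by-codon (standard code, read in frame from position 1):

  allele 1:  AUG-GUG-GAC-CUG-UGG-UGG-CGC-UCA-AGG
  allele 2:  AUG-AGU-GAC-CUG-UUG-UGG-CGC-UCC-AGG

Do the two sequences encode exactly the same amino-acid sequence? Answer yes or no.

Codon 1: AUG Met / AUG Met — identical.
Codon 2: GUG Val / AGU Ser — nonsynonymous.
Codon 3: GAC Asp / GAC Asp — identical.
Codon 4: CUG Leu / CUG Leu — identical.
Codon 5: UGG Trp / UUG Leu — nonsynonymous.
Codon 6: UGG Trp / UGG Trp — identical.
Codon 7: CGC Arg / CGC Arg — identical.
Codon 8: UCA Ser / UCC Ser — synonymous.
Codon 9: AGG Arg / AGG Arg — identical.
Nonsynonymous differences: 2 → different protein.

no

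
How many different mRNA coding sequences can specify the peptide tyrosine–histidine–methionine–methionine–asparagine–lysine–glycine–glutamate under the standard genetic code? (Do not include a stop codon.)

128

Tyr: 2 codons.
His: 2 codons.
Met: 1 codon.
Met: 1 codon.
Asn: 2 codons.
Lys: 2 codons.
Gly: 4 codons.
Glu: 2 codons.
2 × 2 × 1 × 1 × 2 × 2 × 4 × 2 = 128.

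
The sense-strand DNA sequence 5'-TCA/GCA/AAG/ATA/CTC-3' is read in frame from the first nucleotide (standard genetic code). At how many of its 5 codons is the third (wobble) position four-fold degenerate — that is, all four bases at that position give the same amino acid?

Codon 1 TCA (Ser): third position 4-fold.
Codon 2 GCA (Ala): third position 4-fold.
Codon 3 AAG (Lys): third position 2-fold.
Codon 4 ATA (Ile): third position 3-fold.
Codon 5 CTC (Leu): third position 4-fold.
Four-fold degenerate third positions: 3.

3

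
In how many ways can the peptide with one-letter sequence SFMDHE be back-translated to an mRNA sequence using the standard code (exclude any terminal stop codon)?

96

Ser: 6 codons.
Phe: 2 codons.
Met: 1 codon.
Asp: 2 codons.
His: 2 codons.
Glu: 2 codons.
6 × 2 × 1 × 2 × 2 × 2 = 96.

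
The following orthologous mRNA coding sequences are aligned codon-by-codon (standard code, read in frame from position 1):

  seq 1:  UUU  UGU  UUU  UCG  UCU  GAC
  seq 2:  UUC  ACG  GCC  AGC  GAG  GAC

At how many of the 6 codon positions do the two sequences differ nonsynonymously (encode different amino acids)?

Codon 1: UUU Phe / UUC Phe — synonymous.
Codon 2: UGU Cys / ACG Thr — nonsynonymous.
Codon 3: UUU Phe / GCC Ala — nonsynonymous.
Codon 4: UCG Ser / AGC Ser — synonymous.
Codon 5: UCU Ser / GAG Glu — nonsynonymous.
Codon 6: GAC Asp / GAC Asp — identical.
Nonsynonymous differences: 3.

3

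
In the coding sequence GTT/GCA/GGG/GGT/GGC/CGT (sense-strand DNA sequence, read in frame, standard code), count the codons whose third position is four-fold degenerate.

6

Codon 1 GTT (Val): third position 4-fold.
Codon 2 GCA (Ala): third position 4-fold.
Codon 3 GGG (Gly): third position 4-fold.
Codon 4 GGT (Gly): third position 4-fold.
Codon 5 GGC (Gly): third position 4-fold.
Codon 6 CGT (Arg): third position 4-fold.
Four-fold degenerate third positions: 6.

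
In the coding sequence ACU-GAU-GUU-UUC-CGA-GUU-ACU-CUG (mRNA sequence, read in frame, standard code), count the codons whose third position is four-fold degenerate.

6

Codon 1 ACU (Thr): third position 4-fold.
Codon 2 GAU (Asp): third position 2-fold.
Codon 3 GUU (Val): third position 4-fold.
Codon 4 UUC (Phe): third position 2-fold.
Codon 5 CGA (Arg): third position 4-fold.
Codon 6 GUU (Val): third position 4-fold.
Codon 7 ACU (Thr): third position 4-fold.
Codon 8 CUG (Leu): third position 4-fold.
Four-fold degenerate third positions: 6.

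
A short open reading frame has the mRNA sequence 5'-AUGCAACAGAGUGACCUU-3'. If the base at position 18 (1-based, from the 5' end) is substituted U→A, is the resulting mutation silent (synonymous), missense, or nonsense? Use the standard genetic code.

silent

Position 18 falls in codon 6: CUU → Leu.
After the substitution the codon is CUA → Leu.
Both encode Leu, so the change is synonymous.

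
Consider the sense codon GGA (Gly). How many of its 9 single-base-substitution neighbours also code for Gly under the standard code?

Position 1: none → 0 synonymous.
Position 2: none → 0 synonymous.
Position 3: GGU, GGC, GGG → 3 synonymous.
Total: 0 + 0 + 3 = 3.

3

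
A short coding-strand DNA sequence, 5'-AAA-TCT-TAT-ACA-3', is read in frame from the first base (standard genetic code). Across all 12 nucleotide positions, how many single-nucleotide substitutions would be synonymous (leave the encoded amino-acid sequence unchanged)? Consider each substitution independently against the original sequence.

Codon 1 (AAA, Lys): 1 synonymous substitution.
Codon 2 (TCT, Ser): 3 synonymous substitutions.
Codon 3 (TAT, Tyr): 1 synonymous substitution.
Codon 4 (ACA, Thr): 3 synonymous substitutions.
Total: 1 + 3 + 1 + 3 = 8.

8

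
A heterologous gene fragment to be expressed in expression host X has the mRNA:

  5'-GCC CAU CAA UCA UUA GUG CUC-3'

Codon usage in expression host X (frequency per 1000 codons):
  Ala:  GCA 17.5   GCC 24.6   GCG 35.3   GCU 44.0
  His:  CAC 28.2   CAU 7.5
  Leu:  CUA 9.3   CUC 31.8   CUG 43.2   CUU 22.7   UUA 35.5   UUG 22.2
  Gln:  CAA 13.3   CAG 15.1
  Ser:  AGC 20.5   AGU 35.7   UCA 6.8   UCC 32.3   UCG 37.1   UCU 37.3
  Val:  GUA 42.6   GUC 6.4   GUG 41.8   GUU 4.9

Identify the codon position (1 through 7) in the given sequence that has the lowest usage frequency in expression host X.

Codon 1 GCC (Ala): 24.6 per 1000.
Codon 2 CAU (His): 7.5 per 1000.
Codon 3 CAA (Gln): 13.3 per 1000.
Codon 4 UCA (Ser): 6.8 per 1000.
Codon 5 UUA (Leu): 35.5 per 1000.
Codon 6 GUG (Val): 41.8 per 1000.
Codon 7 CUC (Leu): 31.8 per 1000.
Lowest frequency is 6.8 at codon 4.

4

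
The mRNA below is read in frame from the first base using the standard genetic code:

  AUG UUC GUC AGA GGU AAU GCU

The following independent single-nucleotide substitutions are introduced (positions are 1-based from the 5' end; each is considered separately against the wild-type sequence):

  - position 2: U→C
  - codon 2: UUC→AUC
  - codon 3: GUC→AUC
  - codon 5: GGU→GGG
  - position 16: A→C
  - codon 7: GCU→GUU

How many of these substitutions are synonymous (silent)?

1

Codon 1: AUG (Met) → ACG (Thr) — missense.
Codon 2: UUC (Phe) → AUC (Ile) — missense.
Codon 3: GUC (Val) → AUC (Ile) — missense.
Codon 5: GGU (Gly) → GGG (Gly) — synonymous.
Codon 6: AAU (Asn) → CAU (His) — missense.
Codon 7: GCU (Ala) → GUU (Val) — missense.
Synonymous: 1 of 6.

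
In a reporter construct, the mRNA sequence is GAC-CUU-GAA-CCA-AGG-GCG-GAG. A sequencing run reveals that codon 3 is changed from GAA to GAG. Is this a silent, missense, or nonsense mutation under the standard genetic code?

Position 9 falls in codon 3: GAA → Glu.
After the substitution the codon is GAG → Glu.
Both encode Glu, so the change is synonymous.

silent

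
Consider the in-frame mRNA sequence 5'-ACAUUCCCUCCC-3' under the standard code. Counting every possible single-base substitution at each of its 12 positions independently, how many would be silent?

10

Codon 1 (ACA, Thr): 3 synonymous substitutions.
Codon 2 (UUC, Phe): 1 synonymous substitution.
Codon 3 (CCU, Pro): 3 synonymous substitutions.
Codon 4 (CCC, Pro): 3 synonymous substitutions.
Total: 3 + 1 + 3 + 3 = 10.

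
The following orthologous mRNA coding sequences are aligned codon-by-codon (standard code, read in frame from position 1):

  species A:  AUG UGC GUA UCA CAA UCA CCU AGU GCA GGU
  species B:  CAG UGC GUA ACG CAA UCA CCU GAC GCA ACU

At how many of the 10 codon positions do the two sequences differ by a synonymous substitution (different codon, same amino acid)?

Codon 1: AUG Met / CAG Gln — nonsynonymous.
Codon 2: UGC Cys / UGC Cys — identical.
Codon 3: GUA Val / GUA Val — identical.
Codon 4: UCA Ser / ACG Thr — nonsynonymous.
Codon 5: CAA Gln / CAA Gln — identical.
Codon 6: UCA Ser / UCA Ser — identical.
Codon 7: CCU Pro / CCU Pro — identical.
Codon 8: AGU Ser / GAC Asp — nonsynonymous.
Codon 9: GCA Ala / GCA Ala — identical.
Codon 10: GGU Gly / ACU Thr — nonsynonymous.
Synonymous differences: 0.

0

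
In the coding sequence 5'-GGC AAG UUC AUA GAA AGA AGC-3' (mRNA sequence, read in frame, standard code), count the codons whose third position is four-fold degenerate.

1

Codon 1 GGC (Gly): third position 4-fold.
Codon 2 AAG (Lys): third position 2-fold.
Codon 3 UUC (Phe): third position 2-fold.
Codon 4 AUA (Ile): third position 3-fold.
Codon 5 GAA (Glu): third position 2-fold.
Codon 6 AGA (Arg): third position 2-fold.
Codon 7 AGC (Ser): third position 2-fold.
Four-fold degenerate third positions: 1.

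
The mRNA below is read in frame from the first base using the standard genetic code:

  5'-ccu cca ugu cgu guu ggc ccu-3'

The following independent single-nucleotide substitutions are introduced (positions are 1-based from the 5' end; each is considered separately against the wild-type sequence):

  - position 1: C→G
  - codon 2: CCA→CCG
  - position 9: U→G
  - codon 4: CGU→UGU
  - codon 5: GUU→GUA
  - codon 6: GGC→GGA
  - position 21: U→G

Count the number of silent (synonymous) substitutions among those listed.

Codon 1: CCU (Pro) → GCU (Ala) — missense.
Codon 2: CCA (Pro) → CCG (Pro) — synonymous.
Codon 3: UGU (Cys) → UGG (Trp) — missense.
Codon 4: CGU (Arg) → UGU (Cys) — missense.
Codon 5: GUU (Val) → GUA (Val) — synonymous.
Codon 6: GGC (Gly) → GGA (Gly) — synonymous.
Codon 7: CCU (Pro) → CCG (Pro) — synonymous.
Synonymous: 4 of 7.

4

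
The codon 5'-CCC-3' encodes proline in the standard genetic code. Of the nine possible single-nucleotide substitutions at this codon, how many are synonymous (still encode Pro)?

Position 1: none → 0 synonymous.
Position 2: none → 0 synonymous.
Position 3: CCT, CCA, CCG → 3 synonymous.
Total: 0 + 0 + 3 = 3.

3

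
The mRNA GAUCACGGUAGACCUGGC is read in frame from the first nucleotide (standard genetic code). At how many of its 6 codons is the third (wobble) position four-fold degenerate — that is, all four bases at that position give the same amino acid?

Codon 1 GAU (Asp): third position 2-fold.
Codon 2 CAC (His): third position 2-fold.
Codon 3 GGU (Gly): third position 4-fold.
Codon 4 AGA (Arg): third position 2-fold.
Codon 5 CCU (Pro): third position 4-fold.
Codon 6 GGC (Gly): third position 4-fold.
Four-fold degenerate third positions: 3.

3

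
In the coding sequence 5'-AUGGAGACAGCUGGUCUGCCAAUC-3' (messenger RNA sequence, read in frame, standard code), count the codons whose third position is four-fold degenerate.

5

Codon 1 AUG (Met): third position 1-fold.
Codon 2 GAG (Glu): third position 2-fold.
Codon 3 ACA (Thr): third position 4-fold.
Codon 4 GCU (Ala): third position 4-fold.
Codon 5 GGU (Gly): third position 4-fold.
Codon 6 CUG (Leu): third position 4-fold.
Codon 7 CCA (Pro): third position 4-fold.
Codon 8 AUC (Ile): third position 3-fold.
Four-fold degenerate third positions: 5.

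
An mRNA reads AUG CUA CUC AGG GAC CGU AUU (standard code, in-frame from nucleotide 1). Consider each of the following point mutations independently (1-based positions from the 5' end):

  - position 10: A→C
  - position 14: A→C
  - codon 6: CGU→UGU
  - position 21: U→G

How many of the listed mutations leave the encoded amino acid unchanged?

Codon 4: AGG (Arg) → CGG (Arg) — synonymous.
Codon 5: GAC (Asp) → GCC (Ala) — missense.
Codon 6: CGU (Arg) → UGU (Cys) — missense.
Codon 7: AUU (Ile) → AUG (Met) — missense.
Synonymous: 1 of 4.

1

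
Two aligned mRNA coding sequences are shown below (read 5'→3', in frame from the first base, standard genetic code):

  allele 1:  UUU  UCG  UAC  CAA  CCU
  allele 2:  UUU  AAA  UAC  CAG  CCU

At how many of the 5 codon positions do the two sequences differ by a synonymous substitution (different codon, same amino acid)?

Codon 1: UUU Phe / UUU Phe — identical.
Codon 2: UCG Ser / AAA Lys — nonsynonymous.
Codon 3: UAC Tyr / UAC Tyr — identical.
Codon 4: CAA Gln / CAG Gln — synonymous.
Codon 5: CCU Pro / CCU Pro — identical.
Synonymous differences: 1.

1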